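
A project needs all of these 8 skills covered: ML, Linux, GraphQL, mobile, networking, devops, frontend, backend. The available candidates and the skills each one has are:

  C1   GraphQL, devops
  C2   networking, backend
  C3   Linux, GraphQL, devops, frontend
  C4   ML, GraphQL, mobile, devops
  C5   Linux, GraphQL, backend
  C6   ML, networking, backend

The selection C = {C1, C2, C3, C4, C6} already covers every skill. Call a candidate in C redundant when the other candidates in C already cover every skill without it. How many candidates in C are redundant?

3

Drop C1: the rest still cover every skill — redundant.
Drop C2: the rest still cover every skill — redundant.
Drop C3: Linux, frontend uncovered — not redundant.
Drop C4: mobile uncovered — not redundant.
Drop C6: the rest still cover every skill — redundant.
3 redundant: C1, C2, C6.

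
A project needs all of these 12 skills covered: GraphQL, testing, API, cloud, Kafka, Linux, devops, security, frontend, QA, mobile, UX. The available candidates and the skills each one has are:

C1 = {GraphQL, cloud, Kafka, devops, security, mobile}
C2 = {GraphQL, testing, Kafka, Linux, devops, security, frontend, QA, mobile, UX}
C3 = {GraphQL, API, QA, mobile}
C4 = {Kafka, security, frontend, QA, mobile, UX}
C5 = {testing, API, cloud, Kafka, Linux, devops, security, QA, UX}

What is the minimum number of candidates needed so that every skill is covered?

2

C2, C5 together cover {GraphQL, testing, API, cloud, Kafka, Linux, devops, security, frontend, QA, mobile, UX} — every skill.
No single candidate contains all 12 skills, so 2 is optimal.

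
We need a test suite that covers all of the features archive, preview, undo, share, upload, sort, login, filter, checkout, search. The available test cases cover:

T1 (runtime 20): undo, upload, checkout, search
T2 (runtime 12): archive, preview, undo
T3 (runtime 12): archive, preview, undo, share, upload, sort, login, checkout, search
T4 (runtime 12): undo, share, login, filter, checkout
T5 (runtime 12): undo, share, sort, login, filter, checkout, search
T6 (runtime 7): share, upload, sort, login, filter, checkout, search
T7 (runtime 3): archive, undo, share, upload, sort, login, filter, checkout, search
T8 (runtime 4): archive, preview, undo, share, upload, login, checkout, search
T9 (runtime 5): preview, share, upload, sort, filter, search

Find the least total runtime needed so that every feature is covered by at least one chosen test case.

7

T7, T8 cover every feature at runtime 3 + 4 = 7.
Any cover uses at least 2 test cases; among all covering selections none totals below 7.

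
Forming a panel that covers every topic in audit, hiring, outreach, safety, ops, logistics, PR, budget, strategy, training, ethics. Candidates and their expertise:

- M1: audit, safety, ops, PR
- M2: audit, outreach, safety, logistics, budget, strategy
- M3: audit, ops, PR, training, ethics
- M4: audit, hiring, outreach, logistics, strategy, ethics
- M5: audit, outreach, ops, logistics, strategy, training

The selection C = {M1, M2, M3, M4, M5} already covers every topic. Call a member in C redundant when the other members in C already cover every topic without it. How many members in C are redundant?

3

Drop M1: the rest still cover every topic — redundant.
Drop M2: budget uncovered — not redundant.
Drop M3: the rest still cover every topic — redundant.
Drop M4: hiring uncovered — not redundant.
Drop M5: the rest still cover every topic — redundant.
3 redundant: M1, M3, M5.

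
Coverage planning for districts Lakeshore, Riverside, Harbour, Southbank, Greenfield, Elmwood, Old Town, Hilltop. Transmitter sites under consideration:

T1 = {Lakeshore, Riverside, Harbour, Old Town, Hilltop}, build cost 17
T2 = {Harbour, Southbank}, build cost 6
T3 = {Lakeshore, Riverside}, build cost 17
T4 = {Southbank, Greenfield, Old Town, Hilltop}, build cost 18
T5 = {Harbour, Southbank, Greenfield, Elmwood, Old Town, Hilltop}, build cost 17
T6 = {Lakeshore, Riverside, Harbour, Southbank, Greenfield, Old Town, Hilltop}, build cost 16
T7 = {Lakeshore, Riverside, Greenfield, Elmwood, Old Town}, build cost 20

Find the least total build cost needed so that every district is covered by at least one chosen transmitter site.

T5, T6 cover every district at build cost 17 + 16 = 33.
Any cover uses at least 2 transmitter sites; among all covering selections none totals below 33.

33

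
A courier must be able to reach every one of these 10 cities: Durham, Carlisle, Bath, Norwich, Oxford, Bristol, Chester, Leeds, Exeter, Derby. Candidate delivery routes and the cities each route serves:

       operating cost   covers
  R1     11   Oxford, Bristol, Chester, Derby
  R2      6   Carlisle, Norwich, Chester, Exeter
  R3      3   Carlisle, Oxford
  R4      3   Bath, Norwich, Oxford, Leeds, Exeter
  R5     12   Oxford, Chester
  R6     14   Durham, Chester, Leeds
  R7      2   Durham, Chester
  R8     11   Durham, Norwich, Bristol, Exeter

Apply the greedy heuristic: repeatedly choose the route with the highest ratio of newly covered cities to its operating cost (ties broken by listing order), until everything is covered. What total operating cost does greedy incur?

Pick 1: R4 adds 5 new (Bath, Norwich, Oxford, Leeds, Exeter) at operating cost 3 (ratio 5/3).
Pick 2: R7 adds 2 new (Durham, Chester) at operating cost 2 (ratio 2/2).
Pick 3: R3 adds 1 new (Carlisle) at operating cost 3 (ratio 1/3).
Pick 4: R1 adds 2 new (Bristol, Derby) at operating cost 11 (ratio 2/11).
Greedy total operating cost: 3 + 2 + 3 + 11 = 19.

19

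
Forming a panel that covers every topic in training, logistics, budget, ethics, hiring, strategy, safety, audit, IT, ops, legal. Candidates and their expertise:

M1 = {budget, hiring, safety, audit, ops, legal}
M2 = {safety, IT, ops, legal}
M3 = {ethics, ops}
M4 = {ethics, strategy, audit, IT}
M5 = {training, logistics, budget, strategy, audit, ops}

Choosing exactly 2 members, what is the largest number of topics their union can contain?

Choosing M1, M4 covers {budget, ethics, hiring, strategy, safety, audit, IT, ops, legal} — 9 topics.
No choice of 2 members does better; here training, logistics are left uncovered.

9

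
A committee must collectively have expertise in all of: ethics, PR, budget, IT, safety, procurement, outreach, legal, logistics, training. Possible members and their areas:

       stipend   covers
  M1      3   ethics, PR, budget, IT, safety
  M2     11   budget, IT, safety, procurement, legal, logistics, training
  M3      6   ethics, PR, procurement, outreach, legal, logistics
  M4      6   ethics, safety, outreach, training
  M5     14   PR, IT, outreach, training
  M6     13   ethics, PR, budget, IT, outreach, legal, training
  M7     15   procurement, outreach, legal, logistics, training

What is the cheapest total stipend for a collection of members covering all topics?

15

M1, M3, M4 cover every topic at stipend 3 + 6 + 6 = 15.
Any cover uses at least 2 members; among all covering selections none totals below 15.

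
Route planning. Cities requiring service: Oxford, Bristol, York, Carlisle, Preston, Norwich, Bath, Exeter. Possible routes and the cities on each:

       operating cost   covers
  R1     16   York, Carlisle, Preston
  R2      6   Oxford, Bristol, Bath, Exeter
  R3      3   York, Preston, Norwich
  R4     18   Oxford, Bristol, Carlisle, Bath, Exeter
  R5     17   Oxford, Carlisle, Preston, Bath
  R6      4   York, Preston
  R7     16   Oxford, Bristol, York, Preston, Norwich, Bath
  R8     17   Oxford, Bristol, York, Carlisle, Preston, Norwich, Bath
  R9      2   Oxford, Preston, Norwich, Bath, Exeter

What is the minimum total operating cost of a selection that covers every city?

R8, R9 cover every city at operating cost 17 + 2 = 19.
Any cover uses at least 2 routes; among all covering selections none totals below 19.

19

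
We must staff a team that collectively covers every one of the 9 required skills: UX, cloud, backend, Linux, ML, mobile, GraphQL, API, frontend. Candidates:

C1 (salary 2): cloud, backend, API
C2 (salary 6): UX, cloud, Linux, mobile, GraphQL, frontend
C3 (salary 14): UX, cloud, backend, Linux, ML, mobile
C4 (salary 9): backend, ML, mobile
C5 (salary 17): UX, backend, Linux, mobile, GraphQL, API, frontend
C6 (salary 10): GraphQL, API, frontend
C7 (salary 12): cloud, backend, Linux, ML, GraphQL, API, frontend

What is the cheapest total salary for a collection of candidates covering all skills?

17

C1, C2, C4 cover every skill at salary 2 + 6 + 9 = 17.
Any cover uses at least 2 candidates; among all covering selections none totals below 17.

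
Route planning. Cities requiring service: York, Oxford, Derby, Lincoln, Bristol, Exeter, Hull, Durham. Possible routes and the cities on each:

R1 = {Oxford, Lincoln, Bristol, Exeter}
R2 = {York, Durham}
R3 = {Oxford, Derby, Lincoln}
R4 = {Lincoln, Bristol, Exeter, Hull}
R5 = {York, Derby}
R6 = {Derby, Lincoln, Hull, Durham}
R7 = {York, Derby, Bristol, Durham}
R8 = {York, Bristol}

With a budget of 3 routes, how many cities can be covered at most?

Choosing R1, R2, R6 covers {York, Oxford, Derby, Lincoln, Bristol, Exeter, Hull, Durham} — 8 cities.
That is all 8 cities.

8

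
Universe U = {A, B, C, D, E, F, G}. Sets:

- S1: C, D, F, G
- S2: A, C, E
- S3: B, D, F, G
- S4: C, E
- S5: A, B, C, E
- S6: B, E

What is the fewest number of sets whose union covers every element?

2

S1, S5 together cover {A, B, C, D, E, F, G} — every element.
No single set contains all 7 elements, so 2 is optimal.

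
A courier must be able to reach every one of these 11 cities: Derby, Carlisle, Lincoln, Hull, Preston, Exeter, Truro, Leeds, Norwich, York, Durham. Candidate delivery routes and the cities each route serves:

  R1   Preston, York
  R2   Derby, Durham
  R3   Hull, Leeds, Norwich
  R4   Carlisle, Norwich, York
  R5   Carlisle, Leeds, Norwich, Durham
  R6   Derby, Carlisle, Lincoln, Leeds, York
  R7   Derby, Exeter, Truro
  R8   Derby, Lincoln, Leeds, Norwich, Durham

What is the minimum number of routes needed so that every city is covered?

5

R1, R2, R3, R6, R7 together cover {Derby, Carlisle, Lincoln, Hull, Preston, Exeter, Truro, Leeds, Norwich, York, Durham} — every city.
No 4 of the 8 routes cover everything (all 70 size-4 selections fall short), so 5 is minimum.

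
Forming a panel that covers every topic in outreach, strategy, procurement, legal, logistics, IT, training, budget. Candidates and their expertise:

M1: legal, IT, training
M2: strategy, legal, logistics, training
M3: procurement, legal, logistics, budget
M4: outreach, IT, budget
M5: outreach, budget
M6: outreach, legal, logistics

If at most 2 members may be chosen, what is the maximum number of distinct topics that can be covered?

7

Choosing M2, M4 covers {outreach, strategy, legal, logistics, IT, training, budget} — 7 topics.
No choice of 2 members does better; here procurement is left uncovered.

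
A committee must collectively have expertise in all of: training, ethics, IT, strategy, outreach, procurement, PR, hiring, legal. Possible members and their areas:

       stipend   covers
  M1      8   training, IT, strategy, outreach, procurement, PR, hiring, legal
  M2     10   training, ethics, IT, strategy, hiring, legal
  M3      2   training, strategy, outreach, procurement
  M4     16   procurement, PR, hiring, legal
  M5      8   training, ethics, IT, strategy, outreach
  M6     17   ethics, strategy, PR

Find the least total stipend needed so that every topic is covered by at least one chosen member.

M1, M5 cover every topic at stipend 8 + 8 = 16.
Any cover uses at least 2 members; among all covering selections none totals below 16.
Greedy by coverage-per-stipend would pick M3, M1, M5 for 18 — worse than the optimum 16.

16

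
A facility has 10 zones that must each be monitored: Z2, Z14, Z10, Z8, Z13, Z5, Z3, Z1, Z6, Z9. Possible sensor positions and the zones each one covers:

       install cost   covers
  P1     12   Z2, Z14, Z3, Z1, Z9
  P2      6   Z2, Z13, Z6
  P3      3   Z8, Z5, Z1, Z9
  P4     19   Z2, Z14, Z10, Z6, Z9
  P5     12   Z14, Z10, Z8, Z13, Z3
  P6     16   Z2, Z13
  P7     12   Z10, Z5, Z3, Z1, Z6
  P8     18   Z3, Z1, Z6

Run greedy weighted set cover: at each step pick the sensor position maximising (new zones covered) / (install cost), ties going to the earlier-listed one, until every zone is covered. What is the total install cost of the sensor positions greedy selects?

21

Pick 1: P3 adds 4 new (Z8, Z5, Z1, Z9) at install cost 3 (ratio 4/3).
Pick 2: P2 adds 3 new (Z2, Z13, Z6) at install cost 6 (ratio 3/6).
Pick 3: P5 adds 3 new (Z14, Z10, Z3) at install cost 12 (ratio 3/12).
Greedy total install cost: 3 + 6 + 12 = 21.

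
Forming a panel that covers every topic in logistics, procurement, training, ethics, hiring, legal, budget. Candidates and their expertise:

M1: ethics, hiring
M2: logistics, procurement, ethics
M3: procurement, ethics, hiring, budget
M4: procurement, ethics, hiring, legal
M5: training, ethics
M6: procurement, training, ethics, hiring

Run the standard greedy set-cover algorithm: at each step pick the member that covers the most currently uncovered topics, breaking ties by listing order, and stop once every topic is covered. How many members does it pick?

4

Pick 1: M3 covers 4 new topics (procurement, ethics, hiring, budget).
Pick 2: M2 covers 1 new topics (logistics).
Pick 3: M4 covers 1 new topics (legal).
Pick 4: M5 covers 1 new topics (training).
Greedy uses 4 members.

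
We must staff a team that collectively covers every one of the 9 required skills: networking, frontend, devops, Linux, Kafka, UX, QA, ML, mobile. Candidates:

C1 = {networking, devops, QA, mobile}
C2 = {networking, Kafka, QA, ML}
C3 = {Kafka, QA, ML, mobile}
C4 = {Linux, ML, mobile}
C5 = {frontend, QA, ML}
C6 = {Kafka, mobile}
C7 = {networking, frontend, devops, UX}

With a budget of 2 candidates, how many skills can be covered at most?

Choosing C3, C7 covers {networking, frontend, devops, Kafka, UX, QA, ML, mobile} — 8 skills.
No choice of 2 candidates does better; here Linux is left uncovered.

8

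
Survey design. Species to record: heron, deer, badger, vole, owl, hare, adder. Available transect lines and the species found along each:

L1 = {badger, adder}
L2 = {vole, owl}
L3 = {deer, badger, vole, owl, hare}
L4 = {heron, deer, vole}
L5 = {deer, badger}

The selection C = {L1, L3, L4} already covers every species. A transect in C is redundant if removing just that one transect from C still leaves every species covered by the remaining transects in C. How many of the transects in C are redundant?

Drop L1: adder uncovered — not redundant.
Drop L3: owl, hare uncovered — not redundant.
Drop L4: heron uncovered — not redundant.
None of the transects in C is redundant.

0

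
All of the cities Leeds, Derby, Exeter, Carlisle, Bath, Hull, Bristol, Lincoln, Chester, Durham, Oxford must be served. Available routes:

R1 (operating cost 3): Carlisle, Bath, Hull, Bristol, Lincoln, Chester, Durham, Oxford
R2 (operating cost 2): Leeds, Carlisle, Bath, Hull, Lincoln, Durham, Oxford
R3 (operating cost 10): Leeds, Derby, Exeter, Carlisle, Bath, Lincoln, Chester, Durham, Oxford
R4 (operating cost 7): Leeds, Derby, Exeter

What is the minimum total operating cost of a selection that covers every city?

10

R1, R4 cover every city at operating cost 3 + 7 = 10.
Any cover uses at least 2 routes; among all covering selections none totals below 10.
Greedy by coverage-per-operating cost would pick R2, R1, R4 for 12 — worse than the optimum 10.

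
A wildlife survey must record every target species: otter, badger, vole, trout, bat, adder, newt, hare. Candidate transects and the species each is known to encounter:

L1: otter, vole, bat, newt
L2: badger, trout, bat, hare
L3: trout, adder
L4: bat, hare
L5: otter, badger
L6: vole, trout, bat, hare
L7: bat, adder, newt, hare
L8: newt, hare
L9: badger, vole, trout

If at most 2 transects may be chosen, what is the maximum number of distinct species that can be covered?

Choosing L1, L2 covers {otter, badger, vole, trout, bat, newt, hare} — 7 species.
No choice of 2 transects does better; here adder is left uncovered.

7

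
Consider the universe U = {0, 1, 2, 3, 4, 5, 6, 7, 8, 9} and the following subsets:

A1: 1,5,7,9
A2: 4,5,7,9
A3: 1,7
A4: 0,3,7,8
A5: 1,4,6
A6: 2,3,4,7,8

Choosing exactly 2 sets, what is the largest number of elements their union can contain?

Choosing A1, A6 covers {1, 2, 3, 4, 5, 7, 8, 9} — 8 elements.
No choice of 2 sets does better; here 0, 6 are left uncovered.

8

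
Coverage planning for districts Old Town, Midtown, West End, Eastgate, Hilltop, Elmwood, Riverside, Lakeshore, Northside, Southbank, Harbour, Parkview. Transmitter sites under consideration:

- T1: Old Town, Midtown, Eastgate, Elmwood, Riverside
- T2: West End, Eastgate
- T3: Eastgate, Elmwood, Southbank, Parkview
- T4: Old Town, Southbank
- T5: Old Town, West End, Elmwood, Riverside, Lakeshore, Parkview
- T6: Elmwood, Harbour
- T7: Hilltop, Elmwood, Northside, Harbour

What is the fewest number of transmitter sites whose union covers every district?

T1, T3, T5, T7 together cover {Old Town, Midtown, West End, Eastgate, Hilltop, Elmwood, Riverside, Lakeshore, Northside, Southbank, Harbour, Parkview} — every district.
No 3 of the 7 transmitter sites cover everything (all 35 triples fall short), so 4 is minimum.

4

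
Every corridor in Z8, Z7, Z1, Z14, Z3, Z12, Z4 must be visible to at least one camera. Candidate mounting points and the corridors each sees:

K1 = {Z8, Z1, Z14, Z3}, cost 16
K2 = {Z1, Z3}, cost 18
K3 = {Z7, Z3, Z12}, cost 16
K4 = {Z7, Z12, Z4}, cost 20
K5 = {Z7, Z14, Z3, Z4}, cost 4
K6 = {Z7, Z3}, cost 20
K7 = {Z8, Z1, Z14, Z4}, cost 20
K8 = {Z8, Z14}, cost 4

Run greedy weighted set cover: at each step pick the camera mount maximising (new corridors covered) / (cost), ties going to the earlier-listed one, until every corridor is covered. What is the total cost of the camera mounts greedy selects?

40

Pick 1: K5 adds 4 new (Z7, Z14, Z3, Z4) at cost 4 (ratio 4/4).
Pick 2: K8 adds 1 new (Z8) at cost 4 (ratio 1/4).
Pick 3: K1 adds 1 new (Z1) at cost 16 (ratio 1/16).
Pick 4: K3 adds 1 new (Z12) at cost 16 (ratio 1/16).
Greedy total cost: 4 + 4 + 16 + 16 = 40. (The true optimum is 36, so greedy overshoots here.)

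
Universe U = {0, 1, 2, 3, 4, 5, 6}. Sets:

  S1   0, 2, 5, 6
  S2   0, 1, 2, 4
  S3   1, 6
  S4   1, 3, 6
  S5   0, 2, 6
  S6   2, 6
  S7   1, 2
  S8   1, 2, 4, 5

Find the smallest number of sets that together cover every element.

3

S1, S2, S4 together cover {0, 1, 2, 3, 4, 5, 6} — every element.
No 2 of the 8 sets cover everything (all 28 pairs fall short), so 3 is minimum.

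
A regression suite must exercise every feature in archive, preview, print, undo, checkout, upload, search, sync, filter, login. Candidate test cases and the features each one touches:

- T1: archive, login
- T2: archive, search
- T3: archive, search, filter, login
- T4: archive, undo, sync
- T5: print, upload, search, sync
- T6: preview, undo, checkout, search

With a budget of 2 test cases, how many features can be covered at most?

7

Choosing T3, T5 covers {archive, print, upload, search, sync, filter, login} — 7 features.
No choice of 2 test cases does better; here preview, undo, checkout are left uncovered.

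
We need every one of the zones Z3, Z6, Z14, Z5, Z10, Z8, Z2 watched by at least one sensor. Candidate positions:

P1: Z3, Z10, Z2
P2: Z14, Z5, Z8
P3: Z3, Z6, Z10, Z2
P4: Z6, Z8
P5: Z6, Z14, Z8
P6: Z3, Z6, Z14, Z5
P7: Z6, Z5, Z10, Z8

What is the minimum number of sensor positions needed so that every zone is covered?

P2, P3 together cover {Z3, Z6, Z14, Z5, Z10, Z8, Z2} — every zone.
No single sensor position contains all 7 zones, so 2 is optimal.

2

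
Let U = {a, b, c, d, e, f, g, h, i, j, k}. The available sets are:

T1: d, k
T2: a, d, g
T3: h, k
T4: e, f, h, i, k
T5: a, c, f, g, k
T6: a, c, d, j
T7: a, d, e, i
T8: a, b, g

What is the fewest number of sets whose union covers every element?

T4, T6, T8 together cover {a, b, c, d, e, f, g, h, i, j, k} — every element.
No 2 of the 8 sets cover everything (all 28 pairs fall short), so 3 is minimum.

3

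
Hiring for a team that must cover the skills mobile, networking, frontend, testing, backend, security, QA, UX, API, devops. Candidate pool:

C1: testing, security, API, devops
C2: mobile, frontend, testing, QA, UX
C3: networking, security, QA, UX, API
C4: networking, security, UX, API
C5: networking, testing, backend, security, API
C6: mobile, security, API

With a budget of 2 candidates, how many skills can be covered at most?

Choosing C2, C5 covers {mobile, networking, frontend, testing, backend, security, QA, UX, API} — 9 skills.
No choice of 2 candidates does better; here devops is left uncovered.

9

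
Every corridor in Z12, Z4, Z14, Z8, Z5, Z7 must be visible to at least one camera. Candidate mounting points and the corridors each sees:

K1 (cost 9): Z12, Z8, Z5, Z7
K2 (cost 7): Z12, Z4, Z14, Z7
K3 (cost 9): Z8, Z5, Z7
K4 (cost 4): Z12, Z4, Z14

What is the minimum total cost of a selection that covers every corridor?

K1, K4 cover every corridor at cost 9 + 4 = 13.
Any cover uses at least 2 camera mounts; among all covering selections none totals below 13.

13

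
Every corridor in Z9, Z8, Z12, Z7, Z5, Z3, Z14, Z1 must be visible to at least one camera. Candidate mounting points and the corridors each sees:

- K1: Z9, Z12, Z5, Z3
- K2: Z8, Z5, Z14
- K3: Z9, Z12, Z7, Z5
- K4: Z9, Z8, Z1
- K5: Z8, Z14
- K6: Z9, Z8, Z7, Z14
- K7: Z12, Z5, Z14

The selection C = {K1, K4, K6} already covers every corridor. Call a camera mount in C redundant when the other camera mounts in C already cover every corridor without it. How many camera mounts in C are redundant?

0

Drop K1: Z12, Z5, Z3 uncovered — not redundant.
Drop K4: Z1 uncovered — not redundant.
Drop K6: Z7, Z14 uncovered — not redundant.
None of the camera mounts in C is redundant.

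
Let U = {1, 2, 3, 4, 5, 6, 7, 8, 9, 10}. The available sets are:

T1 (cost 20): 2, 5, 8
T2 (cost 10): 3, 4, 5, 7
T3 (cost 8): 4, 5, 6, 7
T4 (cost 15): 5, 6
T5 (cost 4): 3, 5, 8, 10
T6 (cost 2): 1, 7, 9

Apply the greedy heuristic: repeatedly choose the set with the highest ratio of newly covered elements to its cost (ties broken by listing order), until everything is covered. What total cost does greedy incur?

34

Pick 1: T6 adds 3 new (1, 7, 9) at cost 2 (ratio 3/2).
Pick 2: T5 adds 4 new (3, 5, 8, 10) at cost 4 (ratio 4/4).
Pick 3: T3 adds 2 new (4, 6) at cost 8 (ratio 2/8).
Pick 4: T1 adds 1 new (2) at cost 20 (ratio 1/20).
Greedy total cost: 2 + 4 + 8 + 20 = 34.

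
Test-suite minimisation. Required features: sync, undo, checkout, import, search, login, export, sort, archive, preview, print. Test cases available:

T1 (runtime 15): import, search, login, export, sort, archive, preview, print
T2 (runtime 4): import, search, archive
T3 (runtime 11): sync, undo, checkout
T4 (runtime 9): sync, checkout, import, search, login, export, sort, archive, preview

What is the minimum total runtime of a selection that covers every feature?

T1, T3 cover every feature at runtime 15 + 11 = 26.
Any cover uses at least 2 test cases; among all covering selections none totals below 26.
Greedy by coverage-per-runtime would pick T4, T3, T1 for 35 — worse than the optimum 26.

26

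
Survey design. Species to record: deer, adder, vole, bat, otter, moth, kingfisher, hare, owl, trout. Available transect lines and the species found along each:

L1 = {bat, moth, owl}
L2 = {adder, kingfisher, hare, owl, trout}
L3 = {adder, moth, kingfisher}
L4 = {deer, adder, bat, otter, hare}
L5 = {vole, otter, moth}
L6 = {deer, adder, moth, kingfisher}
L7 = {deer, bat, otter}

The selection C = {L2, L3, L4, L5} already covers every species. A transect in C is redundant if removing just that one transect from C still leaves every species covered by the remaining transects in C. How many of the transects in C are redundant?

Drop L2: owl, trout uncovered — not redundant.
Drop L3: the rest still cover every species — redundant.
Drop L4: deer, bat uncovered — not redundant.
Drop L5: vole uncovered — not redundant.
1 redundant: L3.

1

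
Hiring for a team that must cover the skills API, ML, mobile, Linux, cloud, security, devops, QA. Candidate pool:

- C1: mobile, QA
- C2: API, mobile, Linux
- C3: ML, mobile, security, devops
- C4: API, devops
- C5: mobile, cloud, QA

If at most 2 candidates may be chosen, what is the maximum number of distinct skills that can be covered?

6

Choosing C2, C3 covers {API, ML, mobile, Linux, security, devops} — 6 skills.
No choice of 2 candidates does better; here cloud, QA are left uncovered.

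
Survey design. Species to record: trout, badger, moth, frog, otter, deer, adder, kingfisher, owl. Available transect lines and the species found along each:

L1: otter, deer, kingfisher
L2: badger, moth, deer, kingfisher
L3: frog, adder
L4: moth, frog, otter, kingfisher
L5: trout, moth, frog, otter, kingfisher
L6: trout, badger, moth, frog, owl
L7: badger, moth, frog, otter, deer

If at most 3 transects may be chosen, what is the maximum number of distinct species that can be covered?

9

Choosing L1, L3, L6 covers {trout, badger, moth, frog, otter, deer, adder, kingfisher, owl} — 9 species.
That is all 9 species.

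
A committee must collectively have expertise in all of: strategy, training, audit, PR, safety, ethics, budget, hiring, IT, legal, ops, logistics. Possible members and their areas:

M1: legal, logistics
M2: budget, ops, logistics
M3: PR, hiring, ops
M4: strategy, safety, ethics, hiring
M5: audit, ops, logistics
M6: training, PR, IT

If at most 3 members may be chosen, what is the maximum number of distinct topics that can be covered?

Choosing M2, M4, M6 covers {strategy, training, PR, safety, ethics, budget, hiring, IT, ops, logistics} — 10 topics.
No choice of 3 members does better; here audit, legal are left uncovered.

10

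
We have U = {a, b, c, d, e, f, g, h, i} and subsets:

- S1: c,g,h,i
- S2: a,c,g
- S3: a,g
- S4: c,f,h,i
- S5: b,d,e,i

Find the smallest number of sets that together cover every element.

3

S2, S4, S5 together cover {a, b, c, d, e, f, g, h, i} — every element.
No 2 of the 5 sets cover everything (all 10 pairs fall short), so 3 is minimum.
Greedy (largest uncovered first) would take S1, S5, S2, S4 — 4 sets — but 3 suffice.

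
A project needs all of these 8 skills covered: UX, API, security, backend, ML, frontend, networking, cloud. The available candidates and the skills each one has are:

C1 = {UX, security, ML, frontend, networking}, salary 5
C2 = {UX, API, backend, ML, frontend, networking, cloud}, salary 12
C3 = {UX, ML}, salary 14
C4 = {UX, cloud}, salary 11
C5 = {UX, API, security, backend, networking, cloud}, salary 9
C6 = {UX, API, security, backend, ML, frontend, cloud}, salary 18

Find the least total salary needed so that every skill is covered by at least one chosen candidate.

C1, C5 cover every skill at salary 5 + 9 = 14.
Any cover uses at least 2 candidates; among all covering selections none totals below 14.

14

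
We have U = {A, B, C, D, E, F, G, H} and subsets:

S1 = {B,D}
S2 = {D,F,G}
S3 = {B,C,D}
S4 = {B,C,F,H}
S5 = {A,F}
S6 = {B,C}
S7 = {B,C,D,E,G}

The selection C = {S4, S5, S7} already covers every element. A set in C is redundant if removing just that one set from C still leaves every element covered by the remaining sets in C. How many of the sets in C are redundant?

Drop S4: H uncovered — not redundant.
Drop S5: A uncovered — not redundant.
Drop S7: D, E, G uncovered — not redundant.
None of the sets in C is redundant.

0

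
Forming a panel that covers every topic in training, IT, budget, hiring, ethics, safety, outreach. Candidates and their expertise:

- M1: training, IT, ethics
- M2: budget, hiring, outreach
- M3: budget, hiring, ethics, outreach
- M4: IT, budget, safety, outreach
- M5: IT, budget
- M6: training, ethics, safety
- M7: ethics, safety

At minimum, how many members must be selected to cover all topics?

3

M1, M2, M4 together cover {training, IT, budget, hiring, ethics, safety, outreach} — every topic.
No 2 of the 7 members cover everything (all 21 pairs fall short), so 3 is minimum.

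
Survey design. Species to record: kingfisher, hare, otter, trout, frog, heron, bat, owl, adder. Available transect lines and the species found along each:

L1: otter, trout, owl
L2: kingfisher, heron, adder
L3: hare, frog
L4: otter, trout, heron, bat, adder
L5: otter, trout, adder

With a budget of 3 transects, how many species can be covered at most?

8

Choosing L1, L2, L3 covers {kingfisher, hare, otter, trout, frog, heron, owl, adder} — 8 species.
No choice of 3 transects does better; here bat is left uncovered.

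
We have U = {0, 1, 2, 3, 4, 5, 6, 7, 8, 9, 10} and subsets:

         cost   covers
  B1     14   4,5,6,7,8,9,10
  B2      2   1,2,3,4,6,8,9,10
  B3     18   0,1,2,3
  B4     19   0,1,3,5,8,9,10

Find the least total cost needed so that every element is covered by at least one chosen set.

B1, B3 cover every element at cost 14 + 18 = 32.
Any cover uses at least 2 sets; among all covering selections none totals below 32.
Greedy by coverage-per-cost would pick B2, B1, B3 for 34 — worse than the optimum 32.

32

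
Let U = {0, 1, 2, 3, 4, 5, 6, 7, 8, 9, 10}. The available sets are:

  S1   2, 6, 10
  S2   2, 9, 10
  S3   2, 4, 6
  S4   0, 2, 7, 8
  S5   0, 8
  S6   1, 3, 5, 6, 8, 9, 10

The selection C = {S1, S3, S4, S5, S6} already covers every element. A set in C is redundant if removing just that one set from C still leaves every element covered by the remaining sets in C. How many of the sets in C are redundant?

Drop S1: the rest still cover every element — redundant.
Drop S3: 4 uncovered — not redundant.
Drop S4: 7 uncovered — not redundant.
Drop S5: the rest still cover every element — redundant.
Drop S6: 1, 3, 5, 9 uncovered — not redundant.
2 redundant: S1, S5.

2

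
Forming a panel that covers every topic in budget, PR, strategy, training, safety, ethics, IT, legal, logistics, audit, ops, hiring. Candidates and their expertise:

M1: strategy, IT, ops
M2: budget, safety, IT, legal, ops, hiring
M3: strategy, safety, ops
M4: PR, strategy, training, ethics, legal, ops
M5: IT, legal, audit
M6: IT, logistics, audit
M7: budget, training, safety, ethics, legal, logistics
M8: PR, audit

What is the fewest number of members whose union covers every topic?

M2, M4, M6 together cover {budget, PR, strategy, training, safety, ethics, IT, legal, logistics, audit, ops, hiring} — every topic.
No 2 of the 8 members cover everything (all 28 pairs fall short), so 3 is minimum.

3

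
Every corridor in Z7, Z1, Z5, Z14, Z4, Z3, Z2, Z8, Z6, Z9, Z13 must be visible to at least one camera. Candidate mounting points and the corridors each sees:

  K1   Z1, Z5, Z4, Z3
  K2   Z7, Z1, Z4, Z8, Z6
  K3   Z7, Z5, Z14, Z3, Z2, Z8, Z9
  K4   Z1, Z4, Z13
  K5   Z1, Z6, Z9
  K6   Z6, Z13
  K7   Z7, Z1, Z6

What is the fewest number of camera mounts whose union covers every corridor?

K1, K3, K6 together cover {Z7, Z1, Z5, Z14, Z4, Z3, Z2, Z8, Z6, Z9, Z13} — every corridor.
No 2 of the 7 camera mounts cover everything (all 21 pairs fall short), so 3 is minimum.

3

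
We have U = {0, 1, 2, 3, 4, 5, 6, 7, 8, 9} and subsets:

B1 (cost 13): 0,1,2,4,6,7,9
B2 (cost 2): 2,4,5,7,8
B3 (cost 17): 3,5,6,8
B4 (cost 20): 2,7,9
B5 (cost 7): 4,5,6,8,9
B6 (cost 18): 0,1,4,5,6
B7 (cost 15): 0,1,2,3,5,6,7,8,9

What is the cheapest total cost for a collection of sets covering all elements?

B2, B7 cover every element at cost 2 + 15 = 17.
Any cover uses at least 2 sets; among all covering selections none totals below 17.

17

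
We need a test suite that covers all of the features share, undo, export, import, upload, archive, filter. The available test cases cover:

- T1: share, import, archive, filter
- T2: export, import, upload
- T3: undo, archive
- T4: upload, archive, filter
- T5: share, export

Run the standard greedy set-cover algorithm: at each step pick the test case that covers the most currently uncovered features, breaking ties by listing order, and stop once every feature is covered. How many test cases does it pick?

3

Pick 1: T1 covers 4 new features (share, import, archive, filter).
Pick 2: T2 covers 2 new features (export, upload).
Pick 3: T3 covers 1 new features (undo).
Greedy uses 3 test cases.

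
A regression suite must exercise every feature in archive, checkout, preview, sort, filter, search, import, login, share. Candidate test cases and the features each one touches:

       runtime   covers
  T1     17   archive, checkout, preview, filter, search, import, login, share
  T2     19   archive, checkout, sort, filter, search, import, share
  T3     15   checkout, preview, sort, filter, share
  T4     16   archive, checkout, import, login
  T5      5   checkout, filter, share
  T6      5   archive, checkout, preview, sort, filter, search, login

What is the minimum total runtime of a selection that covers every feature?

T1, T6 cover every feature at runtime 17 + 5 = 22.
Any cover uses at least 2 test cases; among all covering selections none totals below 22.
Greedy by coverage-per-runtime would pick T6, T5, T4 for 26 — worse than the optimum 22.

22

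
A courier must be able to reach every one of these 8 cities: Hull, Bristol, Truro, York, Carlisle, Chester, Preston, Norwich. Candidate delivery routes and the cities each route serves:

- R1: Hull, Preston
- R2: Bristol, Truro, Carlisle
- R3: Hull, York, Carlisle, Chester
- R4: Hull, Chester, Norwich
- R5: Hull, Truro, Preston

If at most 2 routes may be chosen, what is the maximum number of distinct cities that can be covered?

Choosing R2, R3 covers {Hull, Bristol, Truro, York, Carlisle, Chester} — 6 cities.
No choice of 2 routes does better; here Preston, Norwich are left uncovered.

6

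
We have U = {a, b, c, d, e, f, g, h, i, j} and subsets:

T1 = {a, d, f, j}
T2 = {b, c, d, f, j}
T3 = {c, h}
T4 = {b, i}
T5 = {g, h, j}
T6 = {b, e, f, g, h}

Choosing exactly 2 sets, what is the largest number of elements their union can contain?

Choosing T1, T6 covers {a, b, d, e, f, g, h, j} — 8 elements.
No choice of 2 sets does better; here c, i are left uncovered.

8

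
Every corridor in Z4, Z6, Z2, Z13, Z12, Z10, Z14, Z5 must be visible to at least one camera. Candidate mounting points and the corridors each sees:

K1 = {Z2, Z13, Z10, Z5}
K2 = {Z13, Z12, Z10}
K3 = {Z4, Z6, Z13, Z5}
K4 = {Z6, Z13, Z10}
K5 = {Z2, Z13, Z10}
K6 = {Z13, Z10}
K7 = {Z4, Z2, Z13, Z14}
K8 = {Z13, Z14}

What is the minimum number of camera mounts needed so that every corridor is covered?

3

K2, K3, K7 together cover {Z4, Z6, Z2, Z13, Z12, Z10, Z14, Z5} — every corridor.
No 2 of the 8 camera mounts cover everything (all 28 pairs fall short), so 3 is minimum.
Greedy (largest uncovered first) would take K1, K3, K2, K7 — 4 camera mounts — but 3 suffice.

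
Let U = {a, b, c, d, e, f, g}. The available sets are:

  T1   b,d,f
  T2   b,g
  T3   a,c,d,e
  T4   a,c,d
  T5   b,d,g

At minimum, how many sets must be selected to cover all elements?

3

T1, T2, T3 together cover {a, b, c, d, e, f, g} — every element.
No 2 of the 5 sets cover everything (all 10 pairs fall short), so 3 is minimum.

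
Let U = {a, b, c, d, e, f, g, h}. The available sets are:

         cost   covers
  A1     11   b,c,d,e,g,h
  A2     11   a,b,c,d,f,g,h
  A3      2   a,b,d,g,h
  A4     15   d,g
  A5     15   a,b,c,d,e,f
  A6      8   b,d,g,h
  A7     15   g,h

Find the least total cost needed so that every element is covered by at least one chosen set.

A3, A5 cover every element at cost 2 + 15 = 17.
Any cover uses at least 2 sets; among all covering selections none totals below 17.

17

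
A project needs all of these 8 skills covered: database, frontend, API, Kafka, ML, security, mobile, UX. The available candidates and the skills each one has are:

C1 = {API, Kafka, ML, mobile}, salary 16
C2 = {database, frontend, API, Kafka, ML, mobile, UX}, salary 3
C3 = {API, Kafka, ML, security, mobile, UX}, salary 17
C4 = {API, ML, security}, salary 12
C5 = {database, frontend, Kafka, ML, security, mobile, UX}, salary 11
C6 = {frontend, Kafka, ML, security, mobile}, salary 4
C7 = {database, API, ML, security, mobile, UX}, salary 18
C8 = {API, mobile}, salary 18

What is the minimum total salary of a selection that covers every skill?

C2, C6 cover every skill at salary 3 + 4 = 7.
Any cover uses at least 2 candidates; among all covering selections none totals below 7.

7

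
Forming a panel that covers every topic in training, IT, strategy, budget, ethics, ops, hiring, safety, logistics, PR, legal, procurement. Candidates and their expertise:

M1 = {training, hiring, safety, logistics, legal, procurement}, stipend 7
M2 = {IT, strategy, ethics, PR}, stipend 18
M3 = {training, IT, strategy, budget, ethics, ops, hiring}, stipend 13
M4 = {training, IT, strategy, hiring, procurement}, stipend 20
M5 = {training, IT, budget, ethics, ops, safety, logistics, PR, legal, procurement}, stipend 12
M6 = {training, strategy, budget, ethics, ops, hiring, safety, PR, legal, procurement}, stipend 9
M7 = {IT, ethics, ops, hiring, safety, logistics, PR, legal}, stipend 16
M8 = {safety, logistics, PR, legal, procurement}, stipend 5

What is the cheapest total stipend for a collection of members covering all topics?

M3, M8 cover every topic at stipend 13 + 5 = 18.
Any cover uses at least 2 members; among all covering selections none totals below 18.
Greedy by coverage-per-stipend would pick M6, M8, M5 for 26 — worse than the optimum 18.

18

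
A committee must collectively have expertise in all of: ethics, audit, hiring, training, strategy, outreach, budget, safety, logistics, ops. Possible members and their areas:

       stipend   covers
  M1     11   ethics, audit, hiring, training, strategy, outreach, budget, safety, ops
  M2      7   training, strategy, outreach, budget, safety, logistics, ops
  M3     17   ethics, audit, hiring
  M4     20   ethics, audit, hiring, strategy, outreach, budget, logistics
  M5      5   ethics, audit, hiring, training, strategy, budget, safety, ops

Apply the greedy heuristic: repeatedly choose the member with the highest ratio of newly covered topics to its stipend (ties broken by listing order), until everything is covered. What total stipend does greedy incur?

12

Pick 1: M5 adds 8 new (ethics, audit, hiring, training, strategy, budget, safety, ops) at stipend 5 (ratio 8/5).
Pick 2: M2 adds 2 new (outreach, logistics) at stipend 7 (ratio 2/7).
Greedy total stipend: 5 + 7 = 12.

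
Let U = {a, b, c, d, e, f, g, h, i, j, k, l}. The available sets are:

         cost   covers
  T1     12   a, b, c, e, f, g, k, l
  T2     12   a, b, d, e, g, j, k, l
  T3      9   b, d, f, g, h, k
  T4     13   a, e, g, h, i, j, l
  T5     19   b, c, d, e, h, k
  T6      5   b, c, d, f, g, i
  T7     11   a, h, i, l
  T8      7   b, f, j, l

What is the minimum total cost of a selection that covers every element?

26

T2, T3, T6 cover every element at cost 12 + 9 + 5 = 26.
Any cover uses at least 3 sets; among all covering selections none totals below 26.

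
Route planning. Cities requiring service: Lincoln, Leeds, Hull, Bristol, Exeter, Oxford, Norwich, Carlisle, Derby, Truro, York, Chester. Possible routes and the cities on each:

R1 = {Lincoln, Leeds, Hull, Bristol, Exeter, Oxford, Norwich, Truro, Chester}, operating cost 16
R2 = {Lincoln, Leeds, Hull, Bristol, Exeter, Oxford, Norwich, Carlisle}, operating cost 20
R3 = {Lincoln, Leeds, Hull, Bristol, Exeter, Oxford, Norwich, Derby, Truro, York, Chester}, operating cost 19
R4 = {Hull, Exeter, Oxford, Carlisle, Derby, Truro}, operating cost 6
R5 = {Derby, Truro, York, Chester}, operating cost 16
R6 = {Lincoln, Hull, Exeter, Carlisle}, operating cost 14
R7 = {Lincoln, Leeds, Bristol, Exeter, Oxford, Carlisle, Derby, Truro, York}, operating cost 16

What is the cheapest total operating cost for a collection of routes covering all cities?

R3, R4 cover every city at operating cost 19 + 6 = 25.
Any cover uses at least 2 routes; among all covering selections none totals below 25.

25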